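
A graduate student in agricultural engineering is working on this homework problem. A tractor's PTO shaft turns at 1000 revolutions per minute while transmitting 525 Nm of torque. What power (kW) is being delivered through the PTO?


P = 2*pi*n*T / 60000
  = 2*pi * 1000 * 525 / 60000
  = 3298672.29 / 60000
  = 54.98 kW


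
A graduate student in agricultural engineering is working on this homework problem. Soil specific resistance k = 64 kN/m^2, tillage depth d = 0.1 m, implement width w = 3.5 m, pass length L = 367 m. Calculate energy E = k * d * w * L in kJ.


E = k * d * w * L
  = 64 * 0.1 * 3.5 * 367
  = 8220.80 kJ


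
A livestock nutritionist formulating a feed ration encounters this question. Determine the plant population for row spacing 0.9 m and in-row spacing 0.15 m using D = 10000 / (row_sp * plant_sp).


D = 10000 / (row_sp * plant_sp)
  = 10000 / (0.9 * 0.15)
  = 10000 / 0.1350
  = 74074.07 plants/ha


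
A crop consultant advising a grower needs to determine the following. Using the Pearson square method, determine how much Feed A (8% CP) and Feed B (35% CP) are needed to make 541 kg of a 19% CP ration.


parts_A = CP_b - target = 35 - 19 = 16
parts_B = target - CP_a = 19 - 8 = 11
total_parts = 16 + 11 = 27
Feed A = 541 * 16 / 27 = 320.59 kg
Feed B = 541 * 11 / 27 = 220.41 kg

320.59 kg


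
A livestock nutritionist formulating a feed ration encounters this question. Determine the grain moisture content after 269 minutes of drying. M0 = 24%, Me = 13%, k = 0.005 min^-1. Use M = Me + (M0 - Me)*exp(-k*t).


M = Me + (M0 - Me) * e^(-k*t)
  = 13 + (24 - 13) * e^(-0.005*269)
  = 13 + 11 * e^(-1.345)
  = 13 + 11 * 0.26054
  = 13 + 2.8659
  = 15.87%


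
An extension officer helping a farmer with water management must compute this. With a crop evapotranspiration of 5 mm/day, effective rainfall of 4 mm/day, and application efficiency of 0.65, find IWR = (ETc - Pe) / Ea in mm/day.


IWR = (ETc - Pe) / Ea
    = (5 - 4) / 0.65
    = 1 / 0.65
    = 1.54 mm/day


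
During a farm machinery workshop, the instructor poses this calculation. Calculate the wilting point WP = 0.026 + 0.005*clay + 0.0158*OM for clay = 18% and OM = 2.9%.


WP = 0.026 + 0.005*18 + 0.0158*2.9
   = 0.026 + 0.0900 + 0.0458
   = 0.1618


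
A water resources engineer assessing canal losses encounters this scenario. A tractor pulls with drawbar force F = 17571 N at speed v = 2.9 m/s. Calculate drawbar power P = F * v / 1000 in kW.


P = F * v / 1000
  = 17571 * 2.9 / 1000
  = 50955.90 / 1000
  = 50.96 kW


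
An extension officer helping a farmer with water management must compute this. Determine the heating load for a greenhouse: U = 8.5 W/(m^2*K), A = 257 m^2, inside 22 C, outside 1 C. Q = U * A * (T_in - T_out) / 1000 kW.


dT = 22 - (1) = 21 K
Q = U * A * dT
  = 8.5 * 257 * 21
  = 45874.50 W = 45.87 kW


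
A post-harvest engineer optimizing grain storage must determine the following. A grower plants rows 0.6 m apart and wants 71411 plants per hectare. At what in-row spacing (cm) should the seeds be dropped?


spacing = 10000 / (row_sp * density)
        = 10000 / (0.6 * 71411)
        = 10000 / 42846.60
        = 0.23339 m = 23.34 cm


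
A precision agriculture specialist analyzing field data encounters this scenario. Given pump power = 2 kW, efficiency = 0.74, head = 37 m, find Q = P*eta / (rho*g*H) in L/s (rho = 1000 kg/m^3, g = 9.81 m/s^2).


Q = (P * 1000 * eta) / (rho * g * H)
  = (2 * 1000 * 0.74) / (1000 * 9.81 * 37)
  = 1480 / 362970
  = 0.00408 m^3/s = 4.08 L/s


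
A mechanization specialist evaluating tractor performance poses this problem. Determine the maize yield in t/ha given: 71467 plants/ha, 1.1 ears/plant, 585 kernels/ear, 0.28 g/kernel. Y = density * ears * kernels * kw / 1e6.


Y = density * ears * kernels * kw
  = 71467 * 1.1 * 585 * 0.28 g/ha
  = 12876924.06 g/ha
  = 12876.92 kg/ha = 12.88 t/ha


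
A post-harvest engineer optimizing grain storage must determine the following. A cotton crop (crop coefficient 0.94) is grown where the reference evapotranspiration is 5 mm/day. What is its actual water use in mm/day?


ETc = Kc * ET0
    = 0.94 * 5
    = 4.70 mm/day


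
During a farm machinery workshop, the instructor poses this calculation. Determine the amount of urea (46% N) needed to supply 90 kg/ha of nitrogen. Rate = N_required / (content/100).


Rate = N_required / (N_content / 100)
     = 90 / (46 / 100)
     = 90 / 0.46
     = 195.65 kg/ha


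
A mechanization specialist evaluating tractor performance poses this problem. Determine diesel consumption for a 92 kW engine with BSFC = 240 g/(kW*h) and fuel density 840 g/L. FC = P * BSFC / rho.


FC = P * BSFC / rho_fuel
   = 92 * 240 / 840
   = 22080 / 840
   = 26.29 L/h


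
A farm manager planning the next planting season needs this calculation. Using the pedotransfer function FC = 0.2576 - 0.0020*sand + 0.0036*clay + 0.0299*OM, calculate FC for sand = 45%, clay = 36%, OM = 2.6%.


FC = 0.2576 - 0.0020*45 + 0.0036*36 + 0.0299*2.6
   = 0.2576 - 0.0900 + 0.1296 + 0.0777
   = 0.3749


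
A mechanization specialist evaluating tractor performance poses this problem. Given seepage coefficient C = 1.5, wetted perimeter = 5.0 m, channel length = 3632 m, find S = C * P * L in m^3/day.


S = C * P * L
  = 1.5 * 5.0 * 3632
  = 27240 m^3/day


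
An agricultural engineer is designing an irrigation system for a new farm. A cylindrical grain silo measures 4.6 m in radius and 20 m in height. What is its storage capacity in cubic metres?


V = pi * r^2 * h
  = pi * 4.6^2 * 20
  = pi * 21.16 * 20
  = 1329.52 m^3


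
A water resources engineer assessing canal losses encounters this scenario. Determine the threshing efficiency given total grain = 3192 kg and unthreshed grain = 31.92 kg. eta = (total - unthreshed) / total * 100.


eta = (total - unthreshed) / total * 100
    = (3192 - 31.92) / 3192 * 100
    = 3160.08 / 3192 * 100
    = 99%


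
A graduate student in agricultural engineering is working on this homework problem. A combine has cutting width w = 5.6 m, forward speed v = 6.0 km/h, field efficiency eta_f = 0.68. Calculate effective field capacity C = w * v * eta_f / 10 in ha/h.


C = w * v * eta_f / 10
  = 5.6 * 6.0 * 0.68 / 10
  = 22.85 / 10
  = 2.28 ha/h


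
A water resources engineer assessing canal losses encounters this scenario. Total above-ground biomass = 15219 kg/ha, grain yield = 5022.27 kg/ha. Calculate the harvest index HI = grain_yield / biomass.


HI = grain_yield / biomass
   = 5022.27 / 15219
   = 0.33


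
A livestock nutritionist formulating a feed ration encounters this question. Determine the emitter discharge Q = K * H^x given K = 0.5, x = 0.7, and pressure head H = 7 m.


Q = K * H^x
  = 0.5 * 7^0.7
  = 0.5 * 3.9045
  = 1.95 L/h


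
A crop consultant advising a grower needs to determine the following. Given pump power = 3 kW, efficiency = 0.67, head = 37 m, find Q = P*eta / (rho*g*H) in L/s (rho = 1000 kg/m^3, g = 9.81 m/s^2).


Q = (P * 1000 * eta) / (rho * g * H)
  = (3 * 1000 * 0.67) / (1000 * 9.81 * 37)
  = 2010 / 362970
  = 0.00554 m^3/s = 5.54 L/s


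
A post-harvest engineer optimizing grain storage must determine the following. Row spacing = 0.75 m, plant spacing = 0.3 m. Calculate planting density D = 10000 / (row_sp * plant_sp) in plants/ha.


D = 10000 / (row_sp * plant_sp)
  = 10000 / (0.75 * 0.3)
  = 10000 / 0.2250
  = 44444.44 plants/ha


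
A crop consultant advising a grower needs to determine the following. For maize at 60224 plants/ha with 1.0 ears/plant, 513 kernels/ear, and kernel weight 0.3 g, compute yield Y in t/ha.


Y = density * ears * kernels * kw
  = 60224 * 1.0 * 513 * 0.3 g/ha
  = 9268473.60 g/ha
  = 9268.47 kg/ha = 9.27 t/ha


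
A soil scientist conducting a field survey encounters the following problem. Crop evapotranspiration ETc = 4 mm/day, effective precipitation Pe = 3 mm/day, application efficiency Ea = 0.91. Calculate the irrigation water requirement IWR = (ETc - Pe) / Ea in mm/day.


IWR = (ETc - Pe) / Ea
    = (4 - 3) / 0.91
    = 1 / 0.91
    = 1.10 mm/day


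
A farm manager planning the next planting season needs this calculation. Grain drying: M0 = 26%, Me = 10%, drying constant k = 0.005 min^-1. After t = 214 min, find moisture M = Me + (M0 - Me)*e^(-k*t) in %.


M = Me + (M0 - Me) * e^(-k*t)
  = 10 + (26 - 10) * e^(-0.005*214)
  = 10 + 16 * e^(-1.070)
  = 10 + 16 * 0.34301
  = 10 + 5.4881
  = 15.49%


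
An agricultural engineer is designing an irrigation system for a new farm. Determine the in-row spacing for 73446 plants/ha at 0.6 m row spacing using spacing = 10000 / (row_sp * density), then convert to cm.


spacing = 10000 / (row_sp * density)
        = 10000 / (0.6 * 73446)
        = 10000 / 44067.60
        = 0.22692 m = 22.69 cm


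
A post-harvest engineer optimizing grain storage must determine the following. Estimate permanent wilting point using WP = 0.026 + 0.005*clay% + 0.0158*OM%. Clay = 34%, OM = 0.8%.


WP = 0.026 + 0.005*34 + 0.0158*0.8
   = 0.026 + 0.1700 + 0.0126
   = 0.2086


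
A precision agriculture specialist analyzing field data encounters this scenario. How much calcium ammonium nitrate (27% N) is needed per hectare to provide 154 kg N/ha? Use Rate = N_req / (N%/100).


Rate = N_required / (N_content / 100)
     = 154 / (27 / 100)
     = 154 / 0.27
     = 570.37 kg/ha


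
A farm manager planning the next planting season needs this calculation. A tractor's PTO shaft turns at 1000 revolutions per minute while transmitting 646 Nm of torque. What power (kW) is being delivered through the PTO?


P = 2*pi*n*T / 60000
  = 2*pi * 1000 * 646 / 60000
  = 4058937.71 / 60000
  = 67.65 kW


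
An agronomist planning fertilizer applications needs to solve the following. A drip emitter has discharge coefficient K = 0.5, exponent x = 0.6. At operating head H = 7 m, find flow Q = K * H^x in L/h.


Q = K * H^x
  = 0.5 * 7^0.6
  = 0.5 * 3.2141
  = 1.61 L/h


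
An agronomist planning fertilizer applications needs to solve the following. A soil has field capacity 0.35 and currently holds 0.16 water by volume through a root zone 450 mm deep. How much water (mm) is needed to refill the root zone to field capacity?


SMD = (FC - theta) * D
    = (0.35 - 0.16) * 450
    = 0.190 * 450
    = 85.50 mm


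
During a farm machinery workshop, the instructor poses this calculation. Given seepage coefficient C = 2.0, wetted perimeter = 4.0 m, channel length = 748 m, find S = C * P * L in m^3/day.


S = C * P * L
  = 2.0 * 4.0 * 748
  = 5984 m^3/day


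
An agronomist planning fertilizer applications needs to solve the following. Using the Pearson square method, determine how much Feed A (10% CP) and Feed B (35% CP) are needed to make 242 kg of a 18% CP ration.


parts_A = CP_b - target = 35 - 18 = 17
parts_B = target - CP_a = 18 - 10 = 8
total_parts = 17 + 8 = 25
Feed A = 242 * 17 / 25 = 164.56 kg
Feed B = 242 * 8 / 25 = 77.44 kg

164.56 kg


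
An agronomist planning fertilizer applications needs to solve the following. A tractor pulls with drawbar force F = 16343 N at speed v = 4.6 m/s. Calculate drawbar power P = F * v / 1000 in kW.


P = F * v / 1000
  = 16343 * 4.6 / 1000
  = 75177.80 / 1000
  = 75.18 kW


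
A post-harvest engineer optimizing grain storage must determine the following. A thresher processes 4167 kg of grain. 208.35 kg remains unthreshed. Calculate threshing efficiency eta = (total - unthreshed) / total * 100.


eta = (total - unthreshed) / total * 100
    = (4167 - 208.35) / 4167 * 100
    = 3958.65 / 4167 * 100
    = 95%


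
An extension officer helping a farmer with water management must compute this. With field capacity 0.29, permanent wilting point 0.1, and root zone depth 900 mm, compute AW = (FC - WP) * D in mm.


AW = (FC - WP) * D
   = (0.29 - 0.1) * 900
   = 0.19 * 900
   = 171 mm


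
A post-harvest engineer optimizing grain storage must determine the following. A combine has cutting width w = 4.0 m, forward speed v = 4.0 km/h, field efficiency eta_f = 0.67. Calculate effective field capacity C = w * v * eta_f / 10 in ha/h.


C = w * v * eta_f / 10
  = 4.0 * 4.0 * 0.67 / 10
  = 10.72 / 10
  = 1.07 ha/h


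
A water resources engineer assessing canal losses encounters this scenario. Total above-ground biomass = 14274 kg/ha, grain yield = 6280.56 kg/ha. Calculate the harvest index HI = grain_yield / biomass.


HI = grain_yield / biomass
   = 6280.56 / 14274
   = 0.44


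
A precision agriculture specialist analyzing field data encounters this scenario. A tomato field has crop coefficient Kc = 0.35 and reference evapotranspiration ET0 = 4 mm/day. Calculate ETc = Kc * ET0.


ETc = Kc * ET0
    = 0.35 * 4
    = 1.40 mm/day


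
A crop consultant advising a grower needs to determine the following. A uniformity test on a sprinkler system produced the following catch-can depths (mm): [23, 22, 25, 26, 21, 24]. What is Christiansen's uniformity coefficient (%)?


xbar = 141 / 6 = 23.500
sum|xi - xbar| = 9
CU = 100 * (1 - 9 / (6 * 23.500))
   = 100 * (1 - 0.0638)
   = 93.62%


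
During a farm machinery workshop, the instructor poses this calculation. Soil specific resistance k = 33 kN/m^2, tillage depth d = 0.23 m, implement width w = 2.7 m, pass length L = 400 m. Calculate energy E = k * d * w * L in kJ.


E = k * d * w * L
  = 33 * 0.23 * 2.7 * 400
  = 8197.20 kJ


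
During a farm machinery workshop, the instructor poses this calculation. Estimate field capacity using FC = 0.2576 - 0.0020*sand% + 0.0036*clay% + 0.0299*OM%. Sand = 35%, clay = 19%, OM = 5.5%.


FC = 0.2576 - 0.0020*35 + 0.0036*19 + 0.0299*5.5
   = 0.2576 - 0.0700 + 0.0684 + 0.1645
   = 0.4205


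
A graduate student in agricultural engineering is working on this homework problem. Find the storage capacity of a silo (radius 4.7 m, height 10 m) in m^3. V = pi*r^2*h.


V = pi * r^2 * h
  = pi * 4.7^2 * 10
  = pi * 22.09 * 10
  = 693.98 m^3


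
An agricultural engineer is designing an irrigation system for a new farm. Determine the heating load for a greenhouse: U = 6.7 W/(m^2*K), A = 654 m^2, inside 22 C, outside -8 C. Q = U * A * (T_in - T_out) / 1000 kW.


dT = 22 - (-8) = 30 K
Q = U * A * dT
  = 6.7 * 654 * 30
  = 131454 W = 131.45 kW


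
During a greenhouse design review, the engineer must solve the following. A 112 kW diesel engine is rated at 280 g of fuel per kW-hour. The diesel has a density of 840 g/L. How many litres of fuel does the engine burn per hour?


FC = P * BSFC / rho_fuel
   = 112 * 280 / 840
   = 31360 / 840
   = 37.33 L/h


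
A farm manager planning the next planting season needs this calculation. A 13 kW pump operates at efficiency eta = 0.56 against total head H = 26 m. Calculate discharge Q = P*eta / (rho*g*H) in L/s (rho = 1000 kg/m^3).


Q = (P * 1000 * eta) / (rho * g * H)
  = (13 * 1000 * 0.56) / (1000 * 9.81 * 26)
  = 7280 / 255060
  = 0.02854 m^3/s = 28.54 L/s


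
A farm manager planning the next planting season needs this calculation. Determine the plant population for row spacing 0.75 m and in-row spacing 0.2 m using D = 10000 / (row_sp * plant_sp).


D = 10000 / (row_sp * plant_sp)
  = 10000 / (0.75 * 0.2)
  = 10000 / 0.1500
  = 66666.67 plants/ha


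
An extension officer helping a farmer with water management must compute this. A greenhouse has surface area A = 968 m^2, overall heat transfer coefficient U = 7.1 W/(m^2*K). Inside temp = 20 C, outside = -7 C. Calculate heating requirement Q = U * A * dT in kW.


dT = 20 - (-7) = 27 K
Q = U * A * dT
  = 7.1 * 968 * 27
  = 185565.60 W = 185.57 kW


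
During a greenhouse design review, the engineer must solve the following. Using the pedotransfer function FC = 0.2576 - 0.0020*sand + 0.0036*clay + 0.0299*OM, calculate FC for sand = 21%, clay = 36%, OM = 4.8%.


FC = 0.2576 - 0.0020*21 + 0.0036*36 + 0.0299*4.8
   = 0.2576 - 0.0420 + 0.1296 + 0.1435
   = 0.4887


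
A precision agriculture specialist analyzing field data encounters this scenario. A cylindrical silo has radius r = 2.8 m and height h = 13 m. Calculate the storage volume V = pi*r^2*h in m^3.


V = pi * r^2 * h
  = pi * 2.8^2 * 13
  = pi * 7.84 * 13
  = 320.19 m^3


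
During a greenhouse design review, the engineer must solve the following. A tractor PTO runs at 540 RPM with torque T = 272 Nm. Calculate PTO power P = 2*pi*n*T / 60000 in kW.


P = 2*pi*n*T / 60000
  = 2*pi * 540 * 272 / 60000
  = 922874.26 / 60000
  = 15.38 kW


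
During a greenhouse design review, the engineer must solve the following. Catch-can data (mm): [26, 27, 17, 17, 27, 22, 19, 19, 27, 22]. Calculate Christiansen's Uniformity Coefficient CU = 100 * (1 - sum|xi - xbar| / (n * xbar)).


xbar = 223 / 10 = 22.300
sum|xi - xbar| = 35.600
CU = 100 * (1 - 35.600 / (10 * 22.300))
   = 100 * (1 - 0.1596)
   = 84.04%


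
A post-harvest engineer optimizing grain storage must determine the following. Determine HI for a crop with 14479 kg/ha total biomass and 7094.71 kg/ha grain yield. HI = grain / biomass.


HI = grain_yield / biomass
   = 7094.71 / 14479
   = 0.49


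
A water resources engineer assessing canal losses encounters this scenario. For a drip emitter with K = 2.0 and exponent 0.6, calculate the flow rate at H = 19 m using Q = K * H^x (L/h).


Q = K * H^x
  = 2.0 * 19^0.6
  = 2.0 * 5.8513
  = 11.70 L/h


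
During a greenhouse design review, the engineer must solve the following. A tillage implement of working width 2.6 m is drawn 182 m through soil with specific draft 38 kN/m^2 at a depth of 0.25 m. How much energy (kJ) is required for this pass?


E = k * d * w * L
  = 38 * 0.25 * 2.6 * 182
  = 4495.40 kJ


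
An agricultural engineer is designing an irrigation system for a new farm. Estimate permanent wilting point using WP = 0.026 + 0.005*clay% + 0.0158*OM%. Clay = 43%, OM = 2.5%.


WP = 0.026 + 0.005*43 + 0.0158*2.5
   = 0.026 + 0.2150 + 0.0395
   = 0.2805


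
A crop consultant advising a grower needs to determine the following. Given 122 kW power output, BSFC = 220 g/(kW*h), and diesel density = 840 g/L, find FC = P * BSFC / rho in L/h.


FC = P * BSFC / rho_fuel
   = 122 * 220 / 840
   = 26840 / 840
   = 31.95 L/h


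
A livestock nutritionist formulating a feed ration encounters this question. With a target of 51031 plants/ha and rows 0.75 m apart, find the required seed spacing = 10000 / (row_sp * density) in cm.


spacing = 10000 / (row_sp * density)
        = 10000 / (0.75 * 51031)
        = 10000 / 38273.25
        = 0.26128 m = 26.13 cm


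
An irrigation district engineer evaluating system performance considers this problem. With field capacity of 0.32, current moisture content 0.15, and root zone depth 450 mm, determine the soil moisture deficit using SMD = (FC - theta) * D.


SMD = (FC - theta) * D
    = (0.32 - 0.15) * 450
    = 0.170 * 450
    = 76.50 mm


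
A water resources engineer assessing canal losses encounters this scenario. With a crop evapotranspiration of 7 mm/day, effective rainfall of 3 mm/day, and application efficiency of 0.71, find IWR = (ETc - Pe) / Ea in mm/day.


IWR = (ETc - Pe) / Ea
    = (7 - 3) / 0.71
    = 4 / 0.71
    = 5.63 mm/day


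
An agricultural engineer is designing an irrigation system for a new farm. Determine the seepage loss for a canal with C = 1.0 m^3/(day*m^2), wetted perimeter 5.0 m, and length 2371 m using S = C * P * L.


S = C * P * L
  = 1.0 * 5.0 * 2371
  = 11855 m^3/day


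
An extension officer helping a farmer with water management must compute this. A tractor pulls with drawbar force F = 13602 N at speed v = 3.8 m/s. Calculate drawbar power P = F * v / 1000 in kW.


P = F * v / 1000
  = 13602 * 3.8 / 1000
  = 51687.60 / 1000
  = 51.69 kW


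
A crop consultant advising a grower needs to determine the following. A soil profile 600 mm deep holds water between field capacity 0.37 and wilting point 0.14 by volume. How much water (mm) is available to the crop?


AW = (FC - WP) * D
   = (0.37 - 0.14) * 600
   = 0.23 * 600
   = 138 mm


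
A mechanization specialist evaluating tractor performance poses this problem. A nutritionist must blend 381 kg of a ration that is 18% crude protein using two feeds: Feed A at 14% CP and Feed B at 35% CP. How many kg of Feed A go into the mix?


parts_A = CP_b - target = 35 - 18 = 17
parts_B = target - CP_a = 18 - 14 = 4
total_parts = 17 + 4 = 21
Feed A = 381 * 17 / 21 = 308.43 kg
Feed B = 381 * 4 / 21 = 72.57 kg

308.43 kg


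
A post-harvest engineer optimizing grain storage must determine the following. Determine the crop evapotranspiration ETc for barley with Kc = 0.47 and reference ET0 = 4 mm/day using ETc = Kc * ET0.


ETc = Kc * ET0
    = 0.47 * 4
    = 1.88 mm/day


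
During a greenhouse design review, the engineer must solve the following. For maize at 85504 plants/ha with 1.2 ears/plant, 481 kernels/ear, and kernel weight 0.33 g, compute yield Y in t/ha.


Y = density * ears * kernels * kw
  = 85504 * 1.2 * 481 * 0.33 g/ha
  = 16286459.90 g/ha
  = 16286.46 kg/ha = 16.29 t/ha


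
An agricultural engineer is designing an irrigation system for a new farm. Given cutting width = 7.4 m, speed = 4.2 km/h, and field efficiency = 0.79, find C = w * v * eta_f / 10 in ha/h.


C = w * v * eta_f / 10
  = 7.4 * 4.2 * 0.79 / 10
  = 24.55 / 10
  = 2.46 ha/h


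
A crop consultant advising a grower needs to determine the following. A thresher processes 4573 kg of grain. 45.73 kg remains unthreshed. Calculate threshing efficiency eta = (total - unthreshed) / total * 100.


eta = (total - unthreshed) / total * 100
    = (4573 - 45.73) / 4573 * 100
    = 4527.27 / 4573 * 100
    = 99%


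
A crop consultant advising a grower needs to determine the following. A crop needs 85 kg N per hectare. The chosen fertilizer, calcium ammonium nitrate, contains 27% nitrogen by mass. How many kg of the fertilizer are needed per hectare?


Rate = N_required / (N_content / 100)
     = 85 / (27 / 100)
     = 85 / 0.27
     = 314.81 kg/ha


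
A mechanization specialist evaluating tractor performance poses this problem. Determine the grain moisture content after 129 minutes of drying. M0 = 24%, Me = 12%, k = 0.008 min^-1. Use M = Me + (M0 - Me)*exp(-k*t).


M = Me + (M0 - Me) * e^(-k*t)
  = 12 + (24 - 12) * e^(-0.008*129)
  = 12 + 12 * e^(-1.032)
  = 12 + 12 * 0.35629
  = 12 + 4.2755
  = 16.28%


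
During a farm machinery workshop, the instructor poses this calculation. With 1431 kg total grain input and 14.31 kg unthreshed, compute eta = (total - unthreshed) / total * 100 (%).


eta = (total - unthreshed) / total * 100
    = (1431 - 14.31) / 1431 * 100
    = 1416.69 / 1431 * 100
    = 99%


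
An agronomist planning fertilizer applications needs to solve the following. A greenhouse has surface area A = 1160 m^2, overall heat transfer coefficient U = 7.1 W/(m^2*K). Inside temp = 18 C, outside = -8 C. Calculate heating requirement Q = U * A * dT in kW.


dT = 18 - (-8) = 26 K
Q = U * A * dT
  = 7.1 * 1160 * 26
  = 214136 W = 214.14 kW


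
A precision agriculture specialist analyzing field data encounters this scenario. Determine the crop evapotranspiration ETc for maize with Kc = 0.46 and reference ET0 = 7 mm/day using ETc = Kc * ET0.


ETc = Kc * ET0
    = 0.46 * 7
    = 3.22 mm/day


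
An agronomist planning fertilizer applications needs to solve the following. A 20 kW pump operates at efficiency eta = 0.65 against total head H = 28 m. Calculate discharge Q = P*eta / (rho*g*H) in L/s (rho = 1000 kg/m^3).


Q = (P * 1000 * eta) / (rho * g * H)
  = (20 * 1000 * 0.65) / (1000 * 9.81 * 28)
  = 13000 / 274680
  = 0.04733 m^3/s = 47.33 L/s


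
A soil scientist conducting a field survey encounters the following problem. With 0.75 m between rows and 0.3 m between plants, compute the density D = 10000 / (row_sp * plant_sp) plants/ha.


D = 10000 / (row_sp * plant_sp)
  = 10000 / (0.75 * 0.3)
  = 10000 / 0.2250
  = 44444.44 plants/ha


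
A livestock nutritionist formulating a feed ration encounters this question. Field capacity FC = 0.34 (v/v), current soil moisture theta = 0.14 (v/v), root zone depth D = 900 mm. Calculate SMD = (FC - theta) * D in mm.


SMD = (FC - theta) * D
    = (0.34 - 0.14) * 900
    = 0.200 * 900
    = 180 mm


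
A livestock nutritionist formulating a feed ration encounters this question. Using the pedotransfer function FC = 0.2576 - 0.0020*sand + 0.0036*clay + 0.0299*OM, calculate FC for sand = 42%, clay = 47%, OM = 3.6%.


FC = 0.2576 - 0.0020*42 + 0.0036*47 + 0.0299*3.6
   = 0.2576 - 0.0840 + 0.1692 + 0.1076
   = 0.4504


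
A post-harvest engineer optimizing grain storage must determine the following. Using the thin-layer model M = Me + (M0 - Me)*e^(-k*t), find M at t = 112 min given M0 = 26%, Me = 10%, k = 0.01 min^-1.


M = Me + (M0 - Me) * e^(-k*t)
  = 10 + (26 - 10) * e^(-0.01*112)
  = 10 + 16 * e^(-1.120)
  = 10 + 16 * 0.32628
  = 10 + 5.2205
  = 15.22%


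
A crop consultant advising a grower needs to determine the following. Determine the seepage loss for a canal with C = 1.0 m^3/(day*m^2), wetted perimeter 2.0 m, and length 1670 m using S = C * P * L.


S = C * P * L
  = 1.0 * 2.0 * 1670
  = 3340 m^3/day


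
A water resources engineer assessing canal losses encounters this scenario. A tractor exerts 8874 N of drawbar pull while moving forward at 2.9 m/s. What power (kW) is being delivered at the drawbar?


P = F * v / 1000
  = 8874 * 2.9 / 1000
  = 25734.60 / 1000
  = 25.73 kW


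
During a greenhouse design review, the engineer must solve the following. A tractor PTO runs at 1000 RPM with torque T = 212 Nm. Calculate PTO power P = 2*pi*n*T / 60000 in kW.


P = 2*pi*n*T / 60000
  = 2*pi * 1000 * 212 / 60000
  = 1332035.29 / 60000
  = 22.20 kW


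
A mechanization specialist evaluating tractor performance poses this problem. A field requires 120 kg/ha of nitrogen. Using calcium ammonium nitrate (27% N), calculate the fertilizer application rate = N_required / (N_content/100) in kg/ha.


Rate = N_required / (N_content / 100)
     = 120 / (27 / 100)
     = 120 / 0.27
     = 444.44 kg/ha


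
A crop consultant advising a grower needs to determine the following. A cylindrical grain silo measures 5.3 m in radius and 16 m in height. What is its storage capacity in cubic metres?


V = pi * r^2 * h
  = pi * 5.3^2 * 16
  = pi * 28.09 * 16
  = 1411.96 m^3


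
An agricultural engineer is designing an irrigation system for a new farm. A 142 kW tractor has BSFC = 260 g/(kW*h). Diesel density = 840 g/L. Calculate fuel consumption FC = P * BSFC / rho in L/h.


FC = P * BSFC / rho_fuel
   = 142 * 260 / 840
   = 36920 / 840
   = 43.95 L/h


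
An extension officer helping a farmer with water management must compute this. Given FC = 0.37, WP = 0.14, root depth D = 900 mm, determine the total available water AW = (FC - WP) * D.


AW = (FC - WP) * D
   = (0.37 - 0.14) * 900
   = 0.23 * 900
   = 207 mm


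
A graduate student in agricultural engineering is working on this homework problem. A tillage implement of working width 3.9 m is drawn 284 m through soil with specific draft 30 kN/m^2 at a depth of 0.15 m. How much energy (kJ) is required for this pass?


E = k * d * w * L
  = 30 * 0.15 * 3.9 * 284
  = 4984.20 kJ


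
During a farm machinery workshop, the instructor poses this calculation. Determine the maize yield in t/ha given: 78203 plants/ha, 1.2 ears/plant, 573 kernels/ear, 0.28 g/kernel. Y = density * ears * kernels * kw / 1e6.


Y = density * ears * kernels * kw
  = 78203 * 1.2 * 573 * 0.28 g/ha
  = 15056267.18 g/ha
  = 15056.27 kg/ha = 15.06 t/ha


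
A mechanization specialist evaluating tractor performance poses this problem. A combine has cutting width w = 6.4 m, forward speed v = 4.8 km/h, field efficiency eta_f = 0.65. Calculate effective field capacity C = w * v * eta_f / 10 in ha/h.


C = w * v * eta_f / 10
  = 6.4 * 4.8 * 0.65 / 10
  = 19.97 / 10
  = 2.00 ha/h


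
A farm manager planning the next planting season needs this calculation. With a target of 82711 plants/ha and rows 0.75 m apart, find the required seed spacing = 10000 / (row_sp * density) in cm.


spacing = 10000 / (row_sp * density)
        = 10000 / (0.75 * 82711)
        = 10000 / 62033.25
        = 0.16120 m = 16.12 cm


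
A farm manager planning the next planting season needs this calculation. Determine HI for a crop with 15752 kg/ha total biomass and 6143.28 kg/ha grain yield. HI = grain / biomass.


HI = grain_yield / biomass
   = 6143.28 / 15752
   = 0.39


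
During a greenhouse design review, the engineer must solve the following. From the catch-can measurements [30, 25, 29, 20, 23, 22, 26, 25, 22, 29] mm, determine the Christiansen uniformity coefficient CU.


xbar = 251 / 10 = 25.100
sum|xi - xbar| = 27.200
CU = 100 * (1 - 27.200 / (10 * 25.100))
   = 100 * (1 - 0.1084)
   = 89.16%


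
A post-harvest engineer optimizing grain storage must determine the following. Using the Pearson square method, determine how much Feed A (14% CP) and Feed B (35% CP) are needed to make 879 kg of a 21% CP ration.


parts_A = CP_b - target = 35 - 21 = 14
parts_B = target - CP_a = 21 - 14 = 7
total_parts = 14 + 7 = 21
Feed A = 879 * 14 / 21 = 586 kg
Feed B = 879 * 7 / 21 = 293 kg

586 kg


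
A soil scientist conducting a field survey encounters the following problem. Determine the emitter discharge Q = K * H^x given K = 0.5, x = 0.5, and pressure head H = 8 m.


Q = K * H^x
  = 0.5 * 8^0.5
  = 0.5 * 2.8284
  = 1.41 L/h


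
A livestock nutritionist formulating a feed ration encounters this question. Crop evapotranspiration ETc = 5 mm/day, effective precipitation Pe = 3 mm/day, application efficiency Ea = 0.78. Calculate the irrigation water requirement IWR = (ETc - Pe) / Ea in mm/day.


IWR = (ETc - Pe) / Ea
    = (5 - 3) / 0.78
    = 2 / 0.78
    = 2.56 mm/day


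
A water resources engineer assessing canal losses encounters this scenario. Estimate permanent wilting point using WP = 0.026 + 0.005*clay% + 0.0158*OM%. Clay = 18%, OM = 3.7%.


WP = 0.026 + 0.005*18 + 0.0158*3.7
   = 0.026 + 0.0900 + 0.0585
   = 0.1745


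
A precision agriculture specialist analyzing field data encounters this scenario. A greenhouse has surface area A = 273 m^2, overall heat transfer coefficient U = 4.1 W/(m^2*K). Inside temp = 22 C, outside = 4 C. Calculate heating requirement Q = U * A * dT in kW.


dT = 22 - (4) = 18 K
Q = U * A * dT
  = 4.1 * 273 * 18
  = 20147.40 W = 20.15 kW


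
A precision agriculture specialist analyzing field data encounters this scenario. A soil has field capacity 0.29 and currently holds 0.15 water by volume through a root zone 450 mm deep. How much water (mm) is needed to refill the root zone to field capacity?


SMD = (FC - theta) * D
    = (0.29 - 0.15) * 450
    = 0.140 * 450
    = 63 mm


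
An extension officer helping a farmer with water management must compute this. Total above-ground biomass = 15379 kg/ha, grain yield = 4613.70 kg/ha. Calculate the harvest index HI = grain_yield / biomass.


HI = grain_yield / biomass
   = 4613.70 / 15379
   = 0.30


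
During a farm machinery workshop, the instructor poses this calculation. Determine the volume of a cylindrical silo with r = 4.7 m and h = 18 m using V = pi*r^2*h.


V = pi * r^2 * h
  = pi * 4.7^2 * 18
  = pi * 22.09 * 18
  = 1249.16 m^3


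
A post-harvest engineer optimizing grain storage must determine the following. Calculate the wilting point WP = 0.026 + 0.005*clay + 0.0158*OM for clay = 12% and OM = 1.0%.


WP = 0.026 + 0.005*12 + 0.0158*1.0
   = 0.026 + 0.0600 + 0.0158
   = 0.1018


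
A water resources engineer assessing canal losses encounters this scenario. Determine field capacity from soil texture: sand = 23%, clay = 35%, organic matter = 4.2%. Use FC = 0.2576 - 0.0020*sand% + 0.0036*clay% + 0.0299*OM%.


FC = 0.2576 - 0.0020*23 + 0.0036*35 + 0.0299*4.2
   = 0.2576 - 0.0460 + 0.1260 + 0.1256
   = 0.4632


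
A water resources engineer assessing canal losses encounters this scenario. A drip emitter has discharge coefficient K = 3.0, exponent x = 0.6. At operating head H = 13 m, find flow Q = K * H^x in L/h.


Q = K * H^x
  = 3.0 * 13^0.6
  = 3.0 * 4.6598
  = 13.98 L/h


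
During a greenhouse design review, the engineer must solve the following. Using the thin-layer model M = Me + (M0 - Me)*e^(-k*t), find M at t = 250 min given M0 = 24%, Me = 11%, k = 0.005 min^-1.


M = Me + (M0 - Me) * e^(-k*t)
  = 11 + (24 - 11) * e^(-0.005*250)
  = 11 + 13 * e^(-1.250)
  = 11 + 13 * 0.28650
  = 11 + 3.7246
  = 14.72%


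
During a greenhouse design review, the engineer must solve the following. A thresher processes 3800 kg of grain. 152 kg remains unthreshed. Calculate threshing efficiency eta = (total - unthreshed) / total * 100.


eta = (total - unthreshed) / total * 100
    = (3800 - 152) / 3800 * 100
    = 3648 / 3800 * 100
    = 96%


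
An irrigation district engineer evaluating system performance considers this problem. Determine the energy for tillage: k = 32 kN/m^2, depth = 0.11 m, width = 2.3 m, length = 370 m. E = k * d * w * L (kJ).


E = k * d * w * L
  = 32 * 0.11 * 2.3 * 370
  = 2995.52 kJ


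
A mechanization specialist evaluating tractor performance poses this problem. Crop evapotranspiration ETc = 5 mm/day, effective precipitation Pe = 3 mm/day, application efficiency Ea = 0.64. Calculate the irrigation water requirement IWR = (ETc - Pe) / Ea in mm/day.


IWR = (ETc - Pe) / Ea
    = (5 - 3) / 0.64
    = 2 / 0.64
    = 3.13 mm/day


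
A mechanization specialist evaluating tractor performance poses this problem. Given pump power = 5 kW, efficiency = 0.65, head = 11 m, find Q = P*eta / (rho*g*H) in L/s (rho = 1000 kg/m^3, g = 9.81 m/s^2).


Q = (P * 1000 * eta) / (rho * g * H)
  = (5 * 1000 * 0.65) / (1000 * 9.81 * 11)
  = 3250 / 107910
  = 0.03012 m^3/s = 30.12 L/s


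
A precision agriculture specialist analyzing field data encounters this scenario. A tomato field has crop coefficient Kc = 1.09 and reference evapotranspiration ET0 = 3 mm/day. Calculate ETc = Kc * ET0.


ETc = Kc * ET0
    = 1.09 * 3
    = 3.27 mm/day


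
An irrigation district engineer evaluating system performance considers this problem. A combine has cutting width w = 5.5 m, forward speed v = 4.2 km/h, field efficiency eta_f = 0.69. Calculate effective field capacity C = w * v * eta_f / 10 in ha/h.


C = w * v * eta_f / 10
  = 5.5 * 4.2 * 0.69 / 10
  = 15.94 / 10
  = 1.59 ha/h


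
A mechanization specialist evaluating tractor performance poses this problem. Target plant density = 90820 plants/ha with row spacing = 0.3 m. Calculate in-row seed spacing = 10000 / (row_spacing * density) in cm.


spacing = 10000 / (row_sp * density)
        = 10000 / (0.3 * 90820)
        = 10000 / 27246
        = 0.36703 m = 36.70 cm


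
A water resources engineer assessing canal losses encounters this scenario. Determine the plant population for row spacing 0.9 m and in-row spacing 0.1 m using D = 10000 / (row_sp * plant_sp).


D = 10000 / (row_sp * plant_sp)
  = 10000 / (0.9 * 0.1)
  = 10000 / 0.0900
  = 111111.11 plants/ha


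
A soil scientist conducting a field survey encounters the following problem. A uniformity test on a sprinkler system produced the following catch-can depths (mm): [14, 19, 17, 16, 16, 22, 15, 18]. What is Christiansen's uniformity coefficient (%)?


xbar = 137 / 8 = 17.125
sum|xi - xbar| = 15.250
CU = 100 * (1 - 15.250 / (8 * 17.125))
   = 100 * (1 - 0.1113)
   = 88.87%


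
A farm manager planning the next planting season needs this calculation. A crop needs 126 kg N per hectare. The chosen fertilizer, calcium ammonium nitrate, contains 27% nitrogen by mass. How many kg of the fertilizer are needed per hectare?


Rate = N_required / (N_content / 100)
     = 126 / (27 / 100)
     = 126 / 0.27
     = 466.67 kg/ha


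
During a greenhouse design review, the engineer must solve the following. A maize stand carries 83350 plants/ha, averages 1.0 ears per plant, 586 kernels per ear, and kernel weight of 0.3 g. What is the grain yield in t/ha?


Y = density * ears * kernels * kw
  = 83350 * 1.0 * 586 * 0.3 g/ha
  = 14652930 g/ha
  = 14652.93 kg/ha = 14.65 t/ha


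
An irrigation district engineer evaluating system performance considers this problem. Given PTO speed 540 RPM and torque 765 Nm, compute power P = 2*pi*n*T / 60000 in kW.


P = 2*pi*n*T / 60000
  = 2*pi * 540 * 765 / 60000
  = 2595583.85 / 60000
  = 43.26 kW


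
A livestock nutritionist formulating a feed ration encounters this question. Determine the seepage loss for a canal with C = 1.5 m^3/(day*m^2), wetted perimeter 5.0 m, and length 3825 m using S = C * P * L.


S = C * P * L
  = 1.5 * 5.0 * 3825
  = 28687.50 m^3/day


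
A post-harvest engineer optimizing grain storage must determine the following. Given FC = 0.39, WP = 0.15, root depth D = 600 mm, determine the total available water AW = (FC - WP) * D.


AW = (FC - WP) * D
   = (0.39 - 0.15) * 600
   = 0.24 * 600
   = 144 mm


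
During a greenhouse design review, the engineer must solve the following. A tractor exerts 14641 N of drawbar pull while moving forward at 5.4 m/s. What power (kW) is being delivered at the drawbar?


P = F * v / 1000
  = 14641 * 5.4 / 1000
  = 79061.40 / 1000
  = 79.06 kW


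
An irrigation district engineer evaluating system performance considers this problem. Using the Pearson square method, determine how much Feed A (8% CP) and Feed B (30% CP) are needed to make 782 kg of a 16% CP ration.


parts_A = CP_b - target = 30 - 16 = 14
parts_B = target - CP_a = 16 - 8 = 8
total_parts = 14 + 8 = 22
Feed A = 782 * 14 / 22 = 497.64 kg
Feed B = 782 * 8 / 22 = 284.36 kg

497.64 kg


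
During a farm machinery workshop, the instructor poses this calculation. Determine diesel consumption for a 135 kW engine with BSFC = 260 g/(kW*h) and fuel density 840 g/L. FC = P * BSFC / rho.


FC = P * BSFC / rho_fuel
   = 135 * 260 / 840
   = 35100 / 840
   = 41.79 L/h


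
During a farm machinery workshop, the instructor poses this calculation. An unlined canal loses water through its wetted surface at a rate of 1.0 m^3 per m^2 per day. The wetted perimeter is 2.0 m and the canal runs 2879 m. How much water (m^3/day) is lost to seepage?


S = C * P * L
  = 1.0 * 2.0 * 2879
  = 5758 m^3/day


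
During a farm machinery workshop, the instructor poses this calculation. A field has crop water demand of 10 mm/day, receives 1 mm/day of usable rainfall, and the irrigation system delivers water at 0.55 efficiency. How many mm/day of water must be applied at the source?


IWR = (ETc - Pe) / Ea
    = (10 - 1) / 0.55
    = 9 / 0.55
    = 16.36 mm/day


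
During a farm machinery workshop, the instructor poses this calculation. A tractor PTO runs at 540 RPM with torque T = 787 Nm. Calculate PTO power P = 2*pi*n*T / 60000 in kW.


P = 2*pi*n*T / 60000
  = 2*pi * 540 * 787 / 60000
  = 2670228.09 / 60000
  = 44.50 kW


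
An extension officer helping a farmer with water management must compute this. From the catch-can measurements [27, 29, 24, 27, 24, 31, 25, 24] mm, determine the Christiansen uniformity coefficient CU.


xbar = 211 / 8 = 26.375
sum|xi - xbar| = 17
CU = 100 * (1 - 17 / (8 * 26.375))
   = 100 * (1 - 0.0806)
   = 91.94%


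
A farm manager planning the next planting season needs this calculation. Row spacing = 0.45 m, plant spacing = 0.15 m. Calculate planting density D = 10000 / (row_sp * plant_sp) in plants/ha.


D = 10000 / (row_sp * plant_sp)
  = 10000 / (0.45 * 0.15)
  = 10000 / 0.0675
  = 148148.15 plants/ha


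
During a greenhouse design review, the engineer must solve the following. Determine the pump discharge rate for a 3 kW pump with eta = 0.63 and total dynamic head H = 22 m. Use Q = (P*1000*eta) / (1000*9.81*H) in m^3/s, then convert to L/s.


Q = (P * 1000 * eta) / (rho * g * H)
  = (3 * 1000 * 0.63) / (1000 * 9.81 * 22)
  = 1890 / 215820
  = 0.00876 m^3/s = 8.76 L/s
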